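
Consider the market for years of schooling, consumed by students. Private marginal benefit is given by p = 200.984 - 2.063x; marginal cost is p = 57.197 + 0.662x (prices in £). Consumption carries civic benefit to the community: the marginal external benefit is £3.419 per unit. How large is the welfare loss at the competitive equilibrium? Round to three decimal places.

DWL = £2.145

Market equilibrium (private): 57.197 + 0.662x = 200.984 - 2.063x → x_m = 52.7659.
Social marginal benefit = demand + MEB = 204.403 - 2.063x.
Set SMB = MC: 204.403 - 2.063x = 57.197 + 0.662x → x* = 54.0206.
The welfare-loss triangle has base |x_m − x*| and height MEB(x_m) (the vertical gap between SMB and MC is zero at x* and MEB at x_m).
DWL = ½ × 1.2547 × 3.4190 = 2.1449.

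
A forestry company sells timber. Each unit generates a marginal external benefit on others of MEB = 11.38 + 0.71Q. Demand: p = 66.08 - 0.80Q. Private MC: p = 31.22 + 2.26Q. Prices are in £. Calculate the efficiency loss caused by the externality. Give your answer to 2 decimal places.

DWL = £80.64

Market equilibrium (private): 31.22 + 2.26Q = 66.08 - 0.80Q → Q_m = 11.3922.
Social marginal cost = private MC − MEB = 19.84 + 1.55Q.
Set SMC = demand: 19.84 + 1.55Q = 66.08 - 0.80Q → Q* = 19.6766.
The welfare-loss triangle has base |Q_m − Q*| and height MEB(Q_m) (the vertical gap between SMC and demand is zero at Q* and MEB at Q_m).
DWL = ½ × 8.2844 × 19.4684 = 80.6420.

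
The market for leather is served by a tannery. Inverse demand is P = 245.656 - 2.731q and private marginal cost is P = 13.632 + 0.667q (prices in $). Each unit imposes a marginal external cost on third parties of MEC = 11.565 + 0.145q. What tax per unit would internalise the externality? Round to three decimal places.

tax = $20.587 per unit

Social marginal cost = private MC + MEC = 25.197 + 0.812q.
Set SMC = demand: 25.197 + 0.812q = 245.656 - 2.731q → q* = 62.2238.
The Pigouvian tax equals MEC at q*: 11.565 + 0.145×62.2238 = 20.5875.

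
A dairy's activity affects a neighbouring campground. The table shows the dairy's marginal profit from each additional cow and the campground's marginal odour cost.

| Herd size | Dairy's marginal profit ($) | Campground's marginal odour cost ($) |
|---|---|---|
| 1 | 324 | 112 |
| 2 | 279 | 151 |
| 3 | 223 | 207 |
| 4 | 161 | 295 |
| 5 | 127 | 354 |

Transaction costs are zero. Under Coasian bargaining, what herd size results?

Bargaining reaches the level where marginal profit last exceeds marginal odour cost.
That holds through level 3 (223 ≥ 207) but not at 4 (161 < 295).

3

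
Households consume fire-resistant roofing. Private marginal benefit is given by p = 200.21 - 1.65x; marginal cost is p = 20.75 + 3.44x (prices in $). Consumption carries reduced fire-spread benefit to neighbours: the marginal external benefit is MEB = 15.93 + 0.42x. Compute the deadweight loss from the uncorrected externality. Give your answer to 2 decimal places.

DWL = $101.16

Market equilibrium (private): 20.75 + 3.44x = 200.21 - 1.65x → x_m = 35.2574.
Social marginal benefit = demand + MEB = 216.14 - 1.23x.
Set SMB = MC: 216.14 - 1.23x = 20.75 + 3.44x → x* = 41.8394.
The welfare-loss triangle has base |x_m − x*| and height MEB(x_m) (the vertical gap between SMB and MC is zero at x* and MEB at x_m).
DWL = ½ × 6.5820 × 30.7381 = 101.1591.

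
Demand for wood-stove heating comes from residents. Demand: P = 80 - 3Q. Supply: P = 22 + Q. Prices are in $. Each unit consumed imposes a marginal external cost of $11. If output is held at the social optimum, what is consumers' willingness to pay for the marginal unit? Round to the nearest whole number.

P = $45

Social marginal benefit = demand − MEC = 69 - 3Q.
Set SMB = MC: 69 - 3Q = 22 + Q → Q* = 11.7500.
Consumer price on the demand curve at Q*: 80 − 3×11.7500 = 44.7500.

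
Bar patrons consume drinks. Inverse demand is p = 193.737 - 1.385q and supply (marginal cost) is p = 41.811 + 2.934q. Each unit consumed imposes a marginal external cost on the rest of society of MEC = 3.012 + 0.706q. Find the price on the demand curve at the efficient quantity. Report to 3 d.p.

Social marginal benefit = demand − MEC = 190.725 - 2.091q.
Set SMB = MC: 190.725 - 2.091q = 41.811 + 2.934q → q* = 29.6346.
Consumer price on the demand curve at q*: 193.737 − 1.385×29.6346 = 152.6931.

P = 152.693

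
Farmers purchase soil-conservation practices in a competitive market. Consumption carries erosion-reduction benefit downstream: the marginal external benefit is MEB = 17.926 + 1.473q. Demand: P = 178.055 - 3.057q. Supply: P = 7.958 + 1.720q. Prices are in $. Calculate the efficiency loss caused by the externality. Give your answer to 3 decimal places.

DWL = $749.509

Market equilibrium (private): 7.958 + 1.720q = 178.055 - 3.057q → q_m = 35.6075.
Social marginal benefit = demand + MEB = 195.981 - 1.584q.
Set SMB = MC: 195.981 - 1.584q = 7.958 + 1.720q → q* = 56.9077.
The welfare-loss triangle has base |q_m − q*| and height MEB(q_m) (the vertical gap between SMB and MC is zero at q* and MEB at q_m).
DWL = ½ × 21.3002 × 70.3758 = 749.5093.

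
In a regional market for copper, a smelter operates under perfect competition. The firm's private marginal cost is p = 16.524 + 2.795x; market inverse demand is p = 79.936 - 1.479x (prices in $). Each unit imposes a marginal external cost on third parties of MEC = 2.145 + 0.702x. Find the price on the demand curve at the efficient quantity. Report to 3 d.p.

P = $61.726

Social marginal cost = private MC + MEC = 18.669 + 3.497x.
Set SMC = demand: 18.669 + 3.497x = 79.936 - 1.479x → x* = 12.3125.
Consumer price on the demand curve at x*: 79.936 − 1.479×12.3125 = 61.7258.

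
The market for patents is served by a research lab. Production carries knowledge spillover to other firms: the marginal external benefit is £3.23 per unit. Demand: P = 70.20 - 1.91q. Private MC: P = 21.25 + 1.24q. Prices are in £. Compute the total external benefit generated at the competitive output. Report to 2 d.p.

Market equilibrium (private): 21.25 + 1.24q = 70.20 - 1.91q → q_m = 15.5397.
Total external benefit = MEB × q_m = 3.23 × 15.5397 = 50.1932.

£50.19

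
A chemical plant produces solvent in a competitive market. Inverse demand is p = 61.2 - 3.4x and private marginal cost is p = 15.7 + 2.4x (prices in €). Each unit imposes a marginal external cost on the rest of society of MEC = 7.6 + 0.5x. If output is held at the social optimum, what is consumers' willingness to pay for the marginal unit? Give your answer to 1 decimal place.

P = €40.7

Social marginal cost = private MC + MEC = 23.3 + 2.9x.
Set SMC = demand: 23.3 + 2.9x = 61.2 - 3.4x → x* = 6.0159.
Consumer price on the demand curve at x*: 61.2 − 3.4×6.0159 = 40.7459.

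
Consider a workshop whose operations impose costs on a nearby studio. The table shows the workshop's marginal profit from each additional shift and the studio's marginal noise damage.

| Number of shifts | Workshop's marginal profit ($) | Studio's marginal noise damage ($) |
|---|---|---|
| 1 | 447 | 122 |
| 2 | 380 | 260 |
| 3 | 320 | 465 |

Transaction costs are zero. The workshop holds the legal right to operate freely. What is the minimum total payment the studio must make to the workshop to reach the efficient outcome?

$320

Left alone the workshop would choose level 3 (marginal profit stays positive).
Efficient level: k* = 2 (marginal profit ≥ marginal noise damage through 2).
The studio must at least cover the workshop's forgone profit from cutting 3→2: 320 = 320.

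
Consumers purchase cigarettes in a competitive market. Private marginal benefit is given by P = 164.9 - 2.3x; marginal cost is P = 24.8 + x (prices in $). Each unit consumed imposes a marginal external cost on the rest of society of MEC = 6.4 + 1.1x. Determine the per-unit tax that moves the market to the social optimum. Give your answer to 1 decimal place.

Social marginal benefit = demand − MEC = 158.5 - 3.4x.
Set SMB = MC: 158.5 - 3.4x = 24.8 + x → x* = 30.3864.
The Pigouvian tax equals MEC at x*: 6.4 + 1.1×30.3864 = 39.8250.

tax = $39.8 per unit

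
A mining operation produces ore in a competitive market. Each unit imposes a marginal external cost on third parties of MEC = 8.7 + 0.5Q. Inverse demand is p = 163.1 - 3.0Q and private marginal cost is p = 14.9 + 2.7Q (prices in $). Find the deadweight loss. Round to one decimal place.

DWL = $38.0

Market equilibrium (private): 14.9 + 2.7Q = 163.1 - 3.0Q → Q_m = 26.0000.
Social marginal cost = private MC + MEC = 23.6 + 3.2Q.
Set SMC = demand: 23.6 + 3.2Q = 163.1 - 3.0Q → Q* = 22.5000.
Height of the DWL triangle at Q_m is SMC(Q_m) − demand(Q_m) = MEC(Q_m) = 21.7000.
DWL = ½ × 3.5000 × 21.7000 = 37.9750.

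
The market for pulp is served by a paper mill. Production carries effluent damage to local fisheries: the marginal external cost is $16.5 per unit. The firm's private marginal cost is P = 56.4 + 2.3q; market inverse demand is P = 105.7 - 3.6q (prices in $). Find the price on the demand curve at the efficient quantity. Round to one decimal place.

Social marginal cost = private MC + MEC = 72.9 + 2.3q.
Set SMC = demand: 72.9 + 2.3q = 105.7 - 3.6q → q* = 5.5593.
Consumer price on the demand curve at q*: 105.7 − 3.6×5.5593 = 85.6865.

P = $85.7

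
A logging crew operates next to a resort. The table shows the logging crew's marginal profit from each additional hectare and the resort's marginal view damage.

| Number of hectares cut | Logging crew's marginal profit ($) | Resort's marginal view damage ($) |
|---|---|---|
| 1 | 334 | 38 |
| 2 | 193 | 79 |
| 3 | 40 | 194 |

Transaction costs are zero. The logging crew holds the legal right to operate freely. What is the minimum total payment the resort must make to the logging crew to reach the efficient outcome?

$40

Left alone the logging crew would choose level 3 (marginal profit stays positive).
Efficient level: k* = 2 (marginal profit ≥ marginal view damage through 2).
The resort must at least cover the logging crew's forgone profit from cutting 3→2: 40 = 40.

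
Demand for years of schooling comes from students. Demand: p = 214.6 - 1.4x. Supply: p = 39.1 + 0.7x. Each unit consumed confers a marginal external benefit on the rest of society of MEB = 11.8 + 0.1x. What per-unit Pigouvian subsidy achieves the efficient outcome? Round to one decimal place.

Social marginal benefit = demand + MEB = 226.4 - 1.3x.
Set SMB = MC: 226.4 - 1.3x = 39.1 + 0.7x → x* = 93.6500.
The Pigouvian subsidy equals MEB at x*: 11.8 + 0.1×93.6500 = 21.1650.

subsidy = 21.2 per unit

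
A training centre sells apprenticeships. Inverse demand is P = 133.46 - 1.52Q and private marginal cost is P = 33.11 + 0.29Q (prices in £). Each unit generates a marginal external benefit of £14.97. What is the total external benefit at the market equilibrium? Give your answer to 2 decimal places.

Market equilibrium (private): 33.11 + 0.29Q = 133.46 - 1.52Q → Q_m = 55.4420.
Total external benefit = MEB × Q_m = 14.97 × 55.4420 = 829.9667.

£829.97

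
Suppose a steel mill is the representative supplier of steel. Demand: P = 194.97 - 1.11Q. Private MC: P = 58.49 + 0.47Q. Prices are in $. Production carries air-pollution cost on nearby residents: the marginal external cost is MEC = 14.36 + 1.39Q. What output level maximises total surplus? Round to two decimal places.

Q* = 41.12

Social marginal cost = private MC + MEC = 72.85 + 1.86Q.
Set SMC = demand: 72.85 + 1.86Q = 194.97 - 1.11Q → Q* = 41.1178.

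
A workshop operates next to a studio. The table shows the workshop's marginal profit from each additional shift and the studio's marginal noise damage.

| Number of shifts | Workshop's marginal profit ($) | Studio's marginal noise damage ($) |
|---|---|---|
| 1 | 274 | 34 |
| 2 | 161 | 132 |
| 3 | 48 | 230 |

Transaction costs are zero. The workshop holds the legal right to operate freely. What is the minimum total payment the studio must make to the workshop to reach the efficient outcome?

Left alone the workshop would choose level 3 (marginal profit stays positive).
Efficient level: k* = 2 (marginal profit ≥ marginal noise damage through 2).
The studio must at least cover the workshop's forgone profit from cutting 3→2: 48 = 48.

$48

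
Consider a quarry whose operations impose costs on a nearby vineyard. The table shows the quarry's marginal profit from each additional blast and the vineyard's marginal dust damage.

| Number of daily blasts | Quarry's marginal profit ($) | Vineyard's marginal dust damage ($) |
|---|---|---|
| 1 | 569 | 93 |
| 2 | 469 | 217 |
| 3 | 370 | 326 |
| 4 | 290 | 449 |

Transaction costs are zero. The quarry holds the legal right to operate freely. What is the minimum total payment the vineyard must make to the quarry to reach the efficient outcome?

Left alone the quarry would choose level 4 (marginal profit stays positive).
Efficient level: k* = 3 (marginal profit ≥ marginal dust damage through 3).
The vineyard must at least cover the quarry's forgone profit from cutting 4→3: 290 = 290.

$290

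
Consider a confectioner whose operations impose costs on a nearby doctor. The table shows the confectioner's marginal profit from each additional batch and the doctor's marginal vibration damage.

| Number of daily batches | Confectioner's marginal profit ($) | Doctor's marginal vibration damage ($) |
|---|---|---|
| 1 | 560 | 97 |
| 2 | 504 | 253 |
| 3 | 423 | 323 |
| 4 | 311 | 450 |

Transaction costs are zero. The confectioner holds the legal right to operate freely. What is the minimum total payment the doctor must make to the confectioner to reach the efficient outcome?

$311

Left alone the confectioner would choose level 4 (marginal profit stays positive).
Efficient level: k* = 3 (marginal profit ≥ marginal vibration damage through 3).
The doctor must at least cover the confectioner's forgone profit from cutting 4→3: 311 = 311.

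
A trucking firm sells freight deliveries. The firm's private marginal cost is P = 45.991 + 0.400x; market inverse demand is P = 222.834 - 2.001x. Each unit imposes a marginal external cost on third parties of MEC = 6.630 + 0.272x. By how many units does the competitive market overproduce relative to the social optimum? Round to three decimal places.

Market equilibrium (private): 45.991 + 0.400x = 222.834 - 2.001x → x_m = 73.6539.
Social marginal cost = private MC + MEC = 52.621 + 0.672x.
Set SMC = demand: 52.621 + 0.672x = 222.834 - 2.001x → x* = 63.6786.
Gap = |73.6539 − 63.6786| = 9.9753.

9.975 units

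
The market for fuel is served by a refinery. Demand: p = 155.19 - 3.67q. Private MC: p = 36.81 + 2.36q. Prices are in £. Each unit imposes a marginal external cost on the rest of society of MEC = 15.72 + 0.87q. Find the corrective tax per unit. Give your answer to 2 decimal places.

tax = £28.66 per unit

Social marginal cost = private MC + MEC = 52.53 + 3.23q.
Set SMC = demand: 52.53 + 3.23q = 155.19 - 3.67q → q* = 14.8783.
The Pigouvian tax equals MEC at q*: 15.72 + 0.87×14.8783 = 28.6641.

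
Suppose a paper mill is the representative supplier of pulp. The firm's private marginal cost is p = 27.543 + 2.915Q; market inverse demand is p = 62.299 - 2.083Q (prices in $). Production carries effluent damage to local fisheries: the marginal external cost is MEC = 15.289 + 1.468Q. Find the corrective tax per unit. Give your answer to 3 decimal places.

tax = $19.709 per unit

Social marginal cost = private MC + MEC = 42.832 + 4.383Q.
Set SMC = demand: 42.832 + 4.383Q = 62.299 - 2.083Q → Q* = 3.0107.
The Pigouvian tax equals MEC at Q*: 15.289 + 1.468×3.0107 = 19.7087.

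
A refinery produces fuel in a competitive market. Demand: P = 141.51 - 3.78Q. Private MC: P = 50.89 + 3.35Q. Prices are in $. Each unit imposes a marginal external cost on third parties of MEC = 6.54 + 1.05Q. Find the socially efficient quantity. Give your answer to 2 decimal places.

Social marginal cost = private MC + MEC = 57.43 + 4.40Q.
Set SMC = demand: 57.43 + 4.40Q = 141.51 - 3.78Q → Q* = 10.2787.

Q* = 10.28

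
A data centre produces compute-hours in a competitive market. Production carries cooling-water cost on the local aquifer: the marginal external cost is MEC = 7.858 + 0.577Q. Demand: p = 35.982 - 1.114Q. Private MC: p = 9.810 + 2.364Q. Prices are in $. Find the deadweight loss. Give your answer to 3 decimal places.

DWL = $18.352

Market equilibrium (private): 9.810 + 2.364Q = 35.982 - 1.114Q → Q_m = 7.5250.
Social marginal cost = private MC + MEC = 17.668 + 2.941Q.
Set SMC = demand: 17.668 + 2.941Q = 35.982 - 1.114Q → Q* = 4.5164.
Between Q* and Q_m the wedge SMC − demand runs linearly from 0 to MEC(Q_m), so the loss is a triangle.
DWL = ½ × 3.0086 × 12.1999 = 18.3523.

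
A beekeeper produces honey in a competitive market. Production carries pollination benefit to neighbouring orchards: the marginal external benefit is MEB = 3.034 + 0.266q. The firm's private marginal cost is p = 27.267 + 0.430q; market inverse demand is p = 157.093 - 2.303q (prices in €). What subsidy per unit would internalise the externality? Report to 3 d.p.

subsidy = €17.359 per unit

Social marginal cost = private MC − MEB = 24.233 + 0.164q.
Set SMC = demand: 24.233 + 0.164q = 157.093 - 2.303q → q* = 53.8549.
The Pigouvian subsidy equals MEB at q*: 3.034 + 0.266×53.8549 = 17.3594.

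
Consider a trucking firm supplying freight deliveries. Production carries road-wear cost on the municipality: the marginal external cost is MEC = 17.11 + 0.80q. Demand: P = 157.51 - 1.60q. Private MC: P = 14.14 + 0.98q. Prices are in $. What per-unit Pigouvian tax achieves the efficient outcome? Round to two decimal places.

tax = $46.99 per unit

Social marginal cost = private MC + MEC = 31.25 + 1.78q.
Set SMC = demand: 31.25 + 1.78q = 157.51 - 1.60q → q* = 37.3550.
The Pigouvian tax equals MEC at q*: 17.11 + 0.80×37.3550 = 46.9940.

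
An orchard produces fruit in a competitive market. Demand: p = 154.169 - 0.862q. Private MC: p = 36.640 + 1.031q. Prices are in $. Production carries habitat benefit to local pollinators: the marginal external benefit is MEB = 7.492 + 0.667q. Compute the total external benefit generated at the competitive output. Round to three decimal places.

$1750.686

Market equilibrium (private): 36.640 + 1.031q = 154.169 - 0.862q → q_m = 62.0861.
Total external benefit = ∫₀^{q_m} (7.492 + 0.667q) dq = 7.492×62.0861 + ½×0.667×62.0861² = 1750.6861.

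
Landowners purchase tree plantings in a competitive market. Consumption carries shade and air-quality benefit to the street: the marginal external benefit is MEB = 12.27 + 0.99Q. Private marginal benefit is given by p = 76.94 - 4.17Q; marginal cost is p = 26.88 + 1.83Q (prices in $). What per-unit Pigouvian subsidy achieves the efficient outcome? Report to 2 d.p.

subsidy = $24.59 per unit

Social marginal benefit = demand + MEB = 89.21 - 3.18Q.
Set SMB = MC: 89.21 - 3.18Q = 26.88 + 1.83Q → Q* = 12.4411.
The Pigouvian subsidy equals MEB at Q*: 12.27 + 0.99×12.4411 = 24.5867.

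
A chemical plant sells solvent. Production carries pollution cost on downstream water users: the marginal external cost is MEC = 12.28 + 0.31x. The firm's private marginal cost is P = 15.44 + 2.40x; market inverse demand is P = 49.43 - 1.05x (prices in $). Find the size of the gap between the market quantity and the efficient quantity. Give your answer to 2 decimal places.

Market equilibrium (private): 15.44 + 2.40x = 49.43 - 1.05x → x_m = 9.8522.
Social marginal cost = private MC + MEC = 27.72 + 2.71x.
Set SMC = demand: 27.72 + 2.71x = 49.43 - 1.05x → x* = 5.7739.
Gap = |9.8522 − 5.7739| = 4.0783.

4.08 units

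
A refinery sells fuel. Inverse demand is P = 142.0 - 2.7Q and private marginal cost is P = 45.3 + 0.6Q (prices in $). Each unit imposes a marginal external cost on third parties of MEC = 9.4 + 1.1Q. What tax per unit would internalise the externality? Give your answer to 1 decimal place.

Social marginal cost = private MC + MEC = 54.7 + 1.7Q.
Set SMC = demand: 54.7 + 1.7Q = 142.0 - 2.7Q → Q* = 19.8409.
The Pigouvian tax equals MEC at Q*: 9.4 + 1.1×19.8409 = 31.2250.

tax = $31.2 per unit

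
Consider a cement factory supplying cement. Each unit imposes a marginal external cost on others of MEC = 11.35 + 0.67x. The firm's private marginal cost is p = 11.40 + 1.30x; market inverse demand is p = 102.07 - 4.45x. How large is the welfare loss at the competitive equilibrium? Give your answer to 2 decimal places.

Market equilibrium (private): 11.40 + 1.30x = 102.07 - 4.45x → x_m = 15.7687.
Social marginal cost = private MC + MEC = 22.75 + 1.97x.
Set SMC = demand: 22.75 + 1.97x = 102.07 - 4.45x → x* = 12.3551.
The welfare-loss triangle has base |x_m − x*| and height MEC(x_m) (the vertical gap between SMC and demand is zero at x* and MEC at x_m).
DWL = ½ × 3.4136 × 21.9150 = 37.4045.

DWL = 37.40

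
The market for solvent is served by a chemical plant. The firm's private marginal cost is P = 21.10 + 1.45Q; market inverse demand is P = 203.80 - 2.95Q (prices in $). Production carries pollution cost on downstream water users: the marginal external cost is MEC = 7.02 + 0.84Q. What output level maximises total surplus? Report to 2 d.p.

Q* = 33.53

Social marginal cost = private MC + MEC = 28.12 + 2.29Q.
Set SMC = demand: 28.12 + 2.29Q = 203.80 - 2.95Q → Q* = 33.5267.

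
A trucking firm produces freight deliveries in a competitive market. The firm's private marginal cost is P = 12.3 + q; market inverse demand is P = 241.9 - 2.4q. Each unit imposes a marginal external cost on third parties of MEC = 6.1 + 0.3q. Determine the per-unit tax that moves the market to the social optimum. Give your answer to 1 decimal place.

Social marginal cost = private MC + MEC = 18.4 + 1.3q.
Set SMC = demand: 18.4 + 1.3q = 241.9 - 2.4q → q* = 60.4054.
The Pigouvian tax equals MEC at q*: 6.1 + 0.3×60.4054 = 24.2216.

tax = 24.2 per unit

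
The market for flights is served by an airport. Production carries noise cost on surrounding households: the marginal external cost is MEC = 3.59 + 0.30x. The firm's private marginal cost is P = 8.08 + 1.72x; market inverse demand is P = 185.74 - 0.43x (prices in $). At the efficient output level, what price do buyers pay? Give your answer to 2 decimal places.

Social marginal cost = private MC + MEC = 11.67 + 2.02x.
Set SMC = demand: 11.67 + 2.02x = 185.74 - 0.43x → x* = 71.0490.
Consumer price on the demand curve at x*: 185.74 − 0.43×71.0490 = 155.1889.

P = $155.19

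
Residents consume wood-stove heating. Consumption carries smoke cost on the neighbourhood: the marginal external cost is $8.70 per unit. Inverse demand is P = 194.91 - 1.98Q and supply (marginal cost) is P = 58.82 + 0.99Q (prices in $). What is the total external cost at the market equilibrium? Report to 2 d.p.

$398.65

Market equilibrium (private): 58.82 + 0.99Q = 194.91 - 1.98Q → Q_m = 45.8215.
Total external cost = MEC × Q_m = 8.70 × 45.8215 = 398.6471.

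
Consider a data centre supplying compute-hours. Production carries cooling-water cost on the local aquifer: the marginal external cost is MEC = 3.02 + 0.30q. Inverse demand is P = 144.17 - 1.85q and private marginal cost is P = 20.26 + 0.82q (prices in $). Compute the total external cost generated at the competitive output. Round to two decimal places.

$463.21

Market equilibrium (private): 20.26 + 0.82q = 144.17 - 1.85q → q_m = 46.4082.
Total external cost = ∫₀^{q_m} (3.02 + 0.30q) dq = 3.02×46.4082 + ½×0.30×46.4082² = 463.2109.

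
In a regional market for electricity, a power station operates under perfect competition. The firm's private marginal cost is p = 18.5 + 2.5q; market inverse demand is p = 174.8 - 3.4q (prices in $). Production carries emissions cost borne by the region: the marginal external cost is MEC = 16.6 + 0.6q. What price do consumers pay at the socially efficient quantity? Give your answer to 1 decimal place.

Social marginal cost = private MC + MEC = 35.1 + 3.1q.
Set SMC = demand: 35.1 + 3.1q = 174.8 - 3.4q → q* = 21.4923.
Consumer price on the demand curve at q*: 174.8 − 3.4×21.4923 = 101.7262.

P = $101.7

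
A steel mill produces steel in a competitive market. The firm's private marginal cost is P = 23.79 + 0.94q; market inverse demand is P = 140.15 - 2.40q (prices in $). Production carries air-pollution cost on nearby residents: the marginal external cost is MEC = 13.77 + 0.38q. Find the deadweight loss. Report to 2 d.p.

DWL = $98.05

Market equilibrium (private): 23.79 + 0.94q = 140.15 - 2.40q → q_m = 34.8383.
Social marginal cost = private MC + MEC = 37.56 + 1.32q.
Set SMC = demand: 37.56 + 1.32q = 140.15 - 2.40q → q* = 27.5780.
The loss is the area between SMC and demand from q* to q_m; with linear curves that's a triangle of height MEC(q_m).
DWL = ½ × 7.2603 × 27.0086 = 98.0453.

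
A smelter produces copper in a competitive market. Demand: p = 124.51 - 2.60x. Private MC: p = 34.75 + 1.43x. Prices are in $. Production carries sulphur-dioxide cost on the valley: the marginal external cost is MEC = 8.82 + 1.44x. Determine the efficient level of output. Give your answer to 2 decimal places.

Social marginal cost = private MC + MEC = 43.57 + 2.87x.
Set SMC = demand: 43.57 + 2.87x = 124.51 - 2.60x → x* = 14.7971.

x* = 14.80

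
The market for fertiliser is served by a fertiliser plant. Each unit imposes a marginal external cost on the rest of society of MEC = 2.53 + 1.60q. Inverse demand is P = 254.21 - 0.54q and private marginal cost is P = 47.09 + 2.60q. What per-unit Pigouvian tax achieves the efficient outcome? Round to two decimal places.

Social marginal cost = private MC + MEC = 49.62 + 4.20q.
Set SMC = demand: 49.62 + 4.20q = 254.21 - 0.54q → q* = 43.1624.
The Pigouvian tax equals MEC at q*: 2.53 + 1.60×43.1624 = 71.5898.

tax = 71.59 per unit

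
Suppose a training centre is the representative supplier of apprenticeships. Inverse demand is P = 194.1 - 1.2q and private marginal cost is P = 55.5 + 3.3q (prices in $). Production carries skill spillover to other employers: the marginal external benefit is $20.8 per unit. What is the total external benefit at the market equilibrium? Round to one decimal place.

Market equilibrium (private): 55.5 + 3.3q = 194.1 - 1.2q → q_m = 30.8000.
Total external benefit = MEB × q_m = 20.8 × 30.8000 = 640.6400.

$640.6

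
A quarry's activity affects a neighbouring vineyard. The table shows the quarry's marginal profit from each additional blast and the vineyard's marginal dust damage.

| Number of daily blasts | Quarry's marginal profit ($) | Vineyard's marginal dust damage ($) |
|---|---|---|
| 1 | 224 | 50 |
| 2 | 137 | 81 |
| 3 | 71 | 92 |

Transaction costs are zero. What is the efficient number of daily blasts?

Bargaining reaches the level where marginal profit last exceeds marginal dust damage.
That holds through level 2 (137 ≥ 81) but not at 3 (71 < 92).

2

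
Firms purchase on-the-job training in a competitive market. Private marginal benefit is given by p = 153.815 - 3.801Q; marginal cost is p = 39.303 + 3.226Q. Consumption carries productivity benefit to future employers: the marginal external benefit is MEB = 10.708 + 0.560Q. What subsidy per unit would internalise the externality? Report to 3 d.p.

Social marginal benefit = demand + MEB = 164.523 - 3.241Q.
Set SMB = MC: 164.523 - 3.241Q = 39.303 + 3.226Q → Q* = 19.3629.
The Pigouvian subsidy equals MEB at Q*: 10.708 + 0.560×19.3629 = 21.5512.

subsidy = 21.551 per unit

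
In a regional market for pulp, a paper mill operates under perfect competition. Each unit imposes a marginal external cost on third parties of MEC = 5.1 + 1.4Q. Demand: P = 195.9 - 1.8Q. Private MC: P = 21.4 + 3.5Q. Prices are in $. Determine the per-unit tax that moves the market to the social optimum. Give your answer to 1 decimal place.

Social marginal cost = private MC + MEC = 26.5 + 4.9Q.
Set SMC = demand: 26.5 + 4.9Q = 195.9 - 1.8Q → Q* = 25.2836.
The Pigouvian tax equals MEC at Q*: 5.1 + 1.4×25.2836 = 40.4970.

tax = $40.5 per unit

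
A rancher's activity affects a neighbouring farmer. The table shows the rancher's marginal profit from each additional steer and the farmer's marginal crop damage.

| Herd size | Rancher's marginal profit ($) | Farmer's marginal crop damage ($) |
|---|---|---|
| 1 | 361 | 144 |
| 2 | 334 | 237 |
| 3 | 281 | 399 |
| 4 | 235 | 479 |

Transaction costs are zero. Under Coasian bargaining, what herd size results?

Bargaining reaches the level where marginal profit last exceeds marginal crop damage.
That holds through level 2 (334 ≥ 237) but not at 3 (281 < 399).

2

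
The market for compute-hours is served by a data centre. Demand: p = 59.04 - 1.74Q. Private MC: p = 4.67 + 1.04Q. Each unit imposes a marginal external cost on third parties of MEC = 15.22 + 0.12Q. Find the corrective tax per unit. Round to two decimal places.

Social marginal cost = private MC + MEC = 19.89 + 1.16Q.
Set SMC = demand: 19.89 + 1.16Q = 59.04 - 1.74Q → Q* = 13.5000.
The Pigouvian tax equals MEC at Q*: 15.22 + 0.12×13.5000 = 16.8400.

tax = 16.84 per unit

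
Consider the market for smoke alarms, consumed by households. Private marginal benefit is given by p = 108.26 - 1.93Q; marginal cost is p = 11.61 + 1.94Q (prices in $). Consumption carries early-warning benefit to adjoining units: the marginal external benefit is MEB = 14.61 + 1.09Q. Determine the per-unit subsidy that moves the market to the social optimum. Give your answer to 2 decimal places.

Social marginal benefit = demand + MEB = 122.87 - 0.84Q.
Set SMB = MC: 122.87 - 0.84Q = 11.61 + 1.94Q → Q* = 40.0216.
The Pigouvian subsidy equals MEB at Q*: 14.61 + 1.09×40.0216 = 58.2335.

subsidy = $58.23 per unit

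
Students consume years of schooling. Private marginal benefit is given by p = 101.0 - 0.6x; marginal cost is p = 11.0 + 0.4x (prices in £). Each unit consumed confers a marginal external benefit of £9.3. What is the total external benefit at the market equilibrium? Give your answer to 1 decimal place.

Market equilibrium (private): 11.0 + 0.4x = 101.0 - 0.6x → x_m = 90.0000.
Total external benefit = MEB × x_m = 9.3 × 90.0000 = 837.0000.

£837.0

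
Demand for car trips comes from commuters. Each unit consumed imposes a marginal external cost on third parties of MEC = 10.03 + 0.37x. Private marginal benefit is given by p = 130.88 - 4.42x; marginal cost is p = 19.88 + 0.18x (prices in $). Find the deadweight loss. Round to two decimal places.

Market equilibrium (private): 19.88 + 0.18x = 130.88 - 4.42x → x_m = 24.1304.
Social marginal benefit = demand − MEC = 120.85 - 4.79x.
Set SMB = MC: 120.85 - 4.79x = 19.88 + 0.18x → x* = 20.3159.
Between x* and x_m the wedge MC − SMB runs linearly from 0 to MEC(x_m), so the loss is a triangle.
DWL = ½ × 3.8145 × 18.9583 = 36.1582.

DWL = $36.16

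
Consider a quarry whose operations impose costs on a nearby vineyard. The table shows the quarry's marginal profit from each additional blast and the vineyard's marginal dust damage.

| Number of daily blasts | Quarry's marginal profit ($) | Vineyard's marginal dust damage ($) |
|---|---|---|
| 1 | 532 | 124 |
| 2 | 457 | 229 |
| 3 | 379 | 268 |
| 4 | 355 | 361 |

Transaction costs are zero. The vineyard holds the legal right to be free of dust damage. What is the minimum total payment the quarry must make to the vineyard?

Efficient level: marginal profit ≥ marginal dust damage through level 3, so k* = 3.
With the vineyard holding the right, the quarry must at least compensate total damage at k*: 124 + 229 + 268 = 621.

$621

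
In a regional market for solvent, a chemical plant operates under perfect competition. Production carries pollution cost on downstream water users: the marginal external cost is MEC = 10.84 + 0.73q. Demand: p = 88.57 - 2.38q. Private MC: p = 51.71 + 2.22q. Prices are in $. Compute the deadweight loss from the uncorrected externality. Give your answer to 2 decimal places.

Market equilibrium (private): 51.71 + 2.22q = 88.57 - 2.38q → q_m = 8.0130.
Social marginal cost = private MC + MEC = 62.55 + 2.95q.
Set SMC = demand: 62.55 + 2.95q = 88.57 - 2.38q → q* = 4.8818.
Height of the DWL triangle at q_m is SMC(q_m) − demand(q_m) = MEC(q_m) = 16.6895.
DWL = ½ × 3.1312 × 16.6895 = 26.1291.

DWL = $26.13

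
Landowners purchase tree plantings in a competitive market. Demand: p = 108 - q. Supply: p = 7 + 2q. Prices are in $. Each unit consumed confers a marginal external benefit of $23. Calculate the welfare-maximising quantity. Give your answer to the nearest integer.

Social marginal benefit = demand + MEB = 131 - q.
Set SMB = MC: 131 - q = 7 + 2q → q* = 41.3333.

q* = 41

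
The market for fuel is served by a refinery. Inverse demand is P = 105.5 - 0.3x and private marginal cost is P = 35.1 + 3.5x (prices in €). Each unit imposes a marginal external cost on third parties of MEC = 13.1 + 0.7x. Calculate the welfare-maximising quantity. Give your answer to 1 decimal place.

Social marginal cost = private MC + MEC = 48.2 + 4.2x.
Set SMC = demand: 48.2 + 4.2x = 105.5 - 0.3x → x* = 12.7333.

x* = 12.7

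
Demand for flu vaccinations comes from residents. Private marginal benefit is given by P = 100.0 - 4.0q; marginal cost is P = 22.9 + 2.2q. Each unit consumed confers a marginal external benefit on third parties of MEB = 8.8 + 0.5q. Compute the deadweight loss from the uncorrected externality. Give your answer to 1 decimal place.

DWL = 19.8

Market equilibrium (private): 22.9 + 2.2q = 100.0 - 4.0q → q_m = 12.4355.
Social marginal benefit = demand + MEB = 108.8 - 3.5q.
Set SMB = MC: 108.8 - 3.5q = 22.9 + 2.2q → q* = 15.0702.
The welfare-loss triangle has base |q_m − q*| and height MEB(q_m) (the vertical gap between SMB and MC is zero at q* and MEB at q_m).
DWL = ½ × 2.6347 × 15.0177 = 19.7836.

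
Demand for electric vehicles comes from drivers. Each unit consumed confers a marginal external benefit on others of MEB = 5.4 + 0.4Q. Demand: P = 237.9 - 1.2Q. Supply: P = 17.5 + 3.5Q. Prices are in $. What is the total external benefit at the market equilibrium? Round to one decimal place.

Market equilibrium (private): 17.5 + 3.5Q = 237.9 - 1.2Q → Q_m = 46.8936.
Total external benefit = ∫₀^{Q_m} (5.4 + 0.4Q) dQ = 5.4×46.8936 + ½×0.4×46.8936² = 693.0274.

$693.0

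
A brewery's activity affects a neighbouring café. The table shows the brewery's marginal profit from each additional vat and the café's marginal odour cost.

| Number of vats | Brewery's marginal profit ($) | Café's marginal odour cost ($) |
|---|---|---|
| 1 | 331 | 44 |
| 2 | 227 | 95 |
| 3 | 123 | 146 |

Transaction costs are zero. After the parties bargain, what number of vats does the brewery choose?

2

Bargaining reaches the level where marginal profit last exceeds marginal odour cost.
That holds through level 2 (227 ≥ 95) but not at 3 (123 < 146).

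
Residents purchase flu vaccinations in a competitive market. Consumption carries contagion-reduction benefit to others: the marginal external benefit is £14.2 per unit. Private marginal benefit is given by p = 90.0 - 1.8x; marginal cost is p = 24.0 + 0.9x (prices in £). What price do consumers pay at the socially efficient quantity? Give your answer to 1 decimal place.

Social marginal benefit = demand + MEB = 104.2 - 1.8x.
Set SMB = MC: 104.2 - 1.8x = 24.0 + 0.9x → x* = 29.7037.
Consumer price on the demand curve at x*: 90.0 − 1.8×29.7037 = 36.5333.

P = £36.5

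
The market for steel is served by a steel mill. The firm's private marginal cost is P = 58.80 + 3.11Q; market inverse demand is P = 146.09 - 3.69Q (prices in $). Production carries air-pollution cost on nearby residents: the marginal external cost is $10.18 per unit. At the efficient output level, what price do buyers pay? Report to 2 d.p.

Social marginal cost = private MC + MEC = 68.98 + 3.11Q.
Set SMC = demand: 68.98 + 3.11Q = 146.09 - 3.69Q → Q* = 11.3397.
Consumer price on the demand curve at Q*: 146.09 − 3.69×11.3397 = 104.2465.

P = $104.25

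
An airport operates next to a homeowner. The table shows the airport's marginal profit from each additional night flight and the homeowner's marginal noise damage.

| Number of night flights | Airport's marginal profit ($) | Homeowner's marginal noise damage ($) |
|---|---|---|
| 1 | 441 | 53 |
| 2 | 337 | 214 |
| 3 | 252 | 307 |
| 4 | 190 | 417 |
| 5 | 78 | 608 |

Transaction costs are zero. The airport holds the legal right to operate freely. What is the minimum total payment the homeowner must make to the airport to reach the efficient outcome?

$520

Left alone the airport would choose level 5 (marginal profit stays positive).
Efficient level: k* = 2 (marginal profit ≥ marginal noise damage through 2).
The homeowner must at least cover the airport's forgone profit from cutting 5→2: 252 + 190 + 78 = 520.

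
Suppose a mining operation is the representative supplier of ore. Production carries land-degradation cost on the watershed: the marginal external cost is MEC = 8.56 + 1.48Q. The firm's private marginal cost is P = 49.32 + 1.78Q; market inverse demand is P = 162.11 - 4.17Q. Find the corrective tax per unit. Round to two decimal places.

Social marginal cost = private MC + MEC = 57.88 + 3.26Q.
Set SMC = demand: 57.88 + 3.26Q = 162.11 - 4.17Q → Q* = 14.0283.
The Pigouvian tax equals MEC at Q*: 8.56 + 1.48×14.0283 = 29.3219.

tax = 29.32 per unit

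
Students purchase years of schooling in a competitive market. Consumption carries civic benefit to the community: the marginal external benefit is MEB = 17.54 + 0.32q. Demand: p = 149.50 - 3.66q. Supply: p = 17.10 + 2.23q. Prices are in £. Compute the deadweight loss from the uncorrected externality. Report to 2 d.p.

Market equilibrium (private): 17.10 + 2.23q = 149.50 - 3.66q → q_m = 22.4788.
Social marginal benefit = demand + MEB = 167.04 - 3.34q.
Set SMB = MC: 167.04 - 3.34q = 17.10 + 2.23q → q* = 26.9192.
Height of the DWL triangle at q_m is SMB(q_m) − MC(q_m) = MEB(q_m) = 24.7332.
DWL = ½ × 4.4404 × 24.7332 = 54.9127.

DWL = £54.91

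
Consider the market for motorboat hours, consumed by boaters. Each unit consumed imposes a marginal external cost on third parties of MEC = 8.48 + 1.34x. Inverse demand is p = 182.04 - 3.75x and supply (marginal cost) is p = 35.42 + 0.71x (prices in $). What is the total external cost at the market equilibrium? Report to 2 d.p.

$1002.86

Market equilibrium (private): 35.42 + 0.71x = 182.04 - 3.75x → x_m = 32.8744.
Total external cost = ∫₀^{x_m} (8.48 + 1.34x) dx = 8.48×32.8744 + ½×1.34×32.8744² = 1002.8614.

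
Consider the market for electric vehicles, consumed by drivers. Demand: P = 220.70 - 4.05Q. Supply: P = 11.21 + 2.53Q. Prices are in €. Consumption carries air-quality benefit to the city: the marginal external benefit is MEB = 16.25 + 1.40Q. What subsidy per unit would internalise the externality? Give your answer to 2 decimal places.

Social marginal benefit = demand + MEB = 236.95 - 2.65Q.
Set SMB = MC: 236.95 - 2.65Q = 11.21 + 2.53Q → Q* = 43.5792.
The Pigouvian subsidy equals MEB at Q*: 16.25 + 1.40×43.5792 = 77.2609.

subsidy = €77.26 per unit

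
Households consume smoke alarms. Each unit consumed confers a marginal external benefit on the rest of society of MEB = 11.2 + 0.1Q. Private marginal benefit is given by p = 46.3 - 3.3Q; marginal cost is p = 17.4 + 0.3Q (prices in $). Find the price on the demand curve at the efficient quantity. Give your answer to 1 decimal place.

P = $8.5

Social marginal benefit = demand + MEB = 57.5 - 3.2Q.
Set SMB = MC: 57.5 - 3.2Q = 17.4 + 0.3Q → Q* = 11.4571.
Consumer price on the demand curve at Q*: 46.3 − 3.3×11.4571 = 8.4916.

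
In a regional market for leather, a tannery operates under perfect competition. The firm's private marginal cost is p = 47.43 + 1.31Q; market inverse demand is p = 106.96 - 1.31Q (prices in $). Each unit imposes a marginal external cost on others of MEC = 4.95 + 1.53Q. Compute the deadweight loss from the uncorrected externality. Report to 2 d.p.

Market equilibrium (private): 47.43 + 1.31Q = 106.96 - 1.31Q → Q_m = 22.7214.
Social marginal cost = private MC + MEC = 52.38 + 2.84Q.
Set SMC = demand: 52.38 + 2.84Q = 106.96 - 1.31Q → Q* = 13.1518.
Between Q* and Q_m the wedge SMC − demand runs linearly from 0 to MEC(Q_m), so the loss is a triangle.
DWL = ½ × 9.5696 × 39.7137 = 190.0221.

DWL = $190.02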